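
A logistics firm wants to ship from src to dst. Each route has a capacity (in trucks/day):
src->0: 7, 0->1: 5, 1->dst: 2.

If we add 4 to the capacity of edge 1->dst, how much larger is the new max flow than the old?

3

Original max flow = 2.
After raising cap(1->dst), augmenting paths through that edge carry 3 more units.
New max flow = 5. Increase = 3.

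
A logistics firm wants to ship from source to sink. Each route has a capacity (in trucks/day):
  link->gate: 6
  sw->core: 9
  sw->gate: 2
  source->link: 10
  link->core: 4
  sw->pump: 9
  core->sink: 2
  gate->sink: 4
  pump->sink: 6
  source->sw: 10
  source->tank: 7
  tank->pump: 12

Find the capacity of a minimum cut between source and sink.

Max flow = 12 (via 3 augmenting paths).
In the residual at optimum, the set reachable from source is {core, gate, link, pump, source, sw, tank}.
Cut edges: gate->sink (cap 4), core->sink (cap 2), pump->sink (cap 6). Sum = 12.

12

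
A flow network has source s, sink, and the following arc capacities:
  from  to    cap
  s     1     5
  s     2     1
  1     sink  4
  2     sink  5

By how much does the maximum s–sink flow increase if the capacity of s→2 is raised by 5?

4

Original max flow = 5.
After raising cap(s→2), augmenting paths through that edge carry 4 more units.
New max flow = 9. Increase = 4.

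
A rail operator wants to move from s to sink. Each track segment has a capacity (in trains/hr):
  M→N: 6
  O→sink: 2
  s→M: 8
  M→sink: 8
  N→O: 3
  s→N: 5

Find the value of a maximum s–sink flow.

Augment s→M→sink: bottleneck 8. Total 8.
Augment s→N→O→sink: bottleneck 2. Total 10.
No augmenting path remains in the residual graph.

10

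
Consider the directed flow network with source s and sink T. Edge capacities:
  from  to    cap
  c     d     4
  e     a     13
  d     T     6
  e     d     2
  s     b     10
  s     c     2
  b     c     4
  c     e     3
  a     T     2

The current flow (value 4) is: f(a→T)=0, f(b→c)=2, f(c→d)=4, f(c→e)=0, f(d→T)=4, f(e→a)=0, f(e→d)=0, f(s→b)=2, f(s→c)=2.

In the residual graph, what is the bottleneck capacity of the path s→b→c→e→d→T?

2

Residual capacities along the path: s→b: 8, b→c: 2, c→e: 3, e→d: 2, d→T: 2.
Minimum is 2.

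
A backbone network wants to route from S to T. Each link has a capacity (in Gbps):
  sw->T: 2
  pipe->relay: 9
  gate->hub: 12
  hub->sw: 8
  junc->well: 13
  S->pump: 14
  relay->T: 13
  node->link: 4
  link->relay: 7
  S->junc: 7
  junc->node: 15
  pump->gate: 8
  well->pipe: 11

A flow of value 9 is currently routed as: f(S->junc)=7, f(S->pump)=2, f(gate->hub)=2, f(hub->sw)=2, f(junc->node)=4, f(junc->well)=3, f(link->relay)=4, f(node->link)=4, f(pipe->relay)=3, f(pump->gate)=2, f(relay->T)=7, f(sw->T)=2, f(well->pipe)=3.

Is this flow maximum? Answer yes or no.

Yes

Residual reachable from S: {S, gate, hub, pump, sw}; T is not reachable.
Saturated cut: S->junc, sw->T with total capacity 9 = current flow value. Flow is maximum.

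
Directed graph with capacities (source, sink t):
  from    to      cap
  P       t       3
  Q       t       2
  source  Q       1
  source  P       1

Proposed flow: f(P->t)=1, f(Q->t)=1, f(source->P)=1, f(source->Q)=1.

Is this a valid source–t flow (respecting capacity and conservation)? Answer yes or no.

Every edge has 0 ≤ f(e) ≤ cap(e).
At each intermediate node, inflow equals outflow.

Yes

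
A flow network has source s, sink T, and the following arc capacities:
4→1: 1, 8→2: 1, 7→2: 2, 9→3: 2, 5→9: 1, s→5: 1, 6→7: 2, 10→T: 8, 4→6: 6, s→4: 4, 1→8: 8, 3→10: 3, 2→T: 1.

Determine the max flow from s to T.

2

Augment s→4→1→8→2→T: bottleneck 1. Total 1.
Augment s→5→9→3→10→T: bottleneck 1. Total 2.
No augmenting path remains in the residual graph.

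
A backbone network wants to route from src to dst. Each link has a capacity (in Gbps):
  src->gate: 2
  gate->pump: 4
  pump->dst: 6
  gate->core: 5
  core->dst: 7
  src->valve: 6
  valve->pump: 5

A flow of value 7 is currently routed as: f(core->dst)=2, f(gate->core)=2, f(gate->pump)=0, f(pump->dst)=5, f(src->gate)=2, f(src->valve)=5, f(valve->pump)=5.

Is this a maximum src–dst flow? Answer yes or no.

Residual reachable from src: {src, valve}; dst is not reachable.
Saturated cut: src->gate, valve->pump with total capacity 7 = current flow value. Flow is maximum.

Yes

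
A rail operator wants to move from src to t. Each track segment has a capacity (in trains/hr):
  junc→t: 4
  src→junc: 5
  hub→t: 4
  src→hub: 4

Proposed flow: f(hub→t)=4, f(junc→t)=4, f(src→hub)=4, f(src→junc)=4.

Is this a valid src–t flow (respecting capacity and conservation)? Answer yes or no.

Yes

Every edge has 0 ≤ f(e) ≤ cap(e).
At each intermediate node, inflow equals outflow.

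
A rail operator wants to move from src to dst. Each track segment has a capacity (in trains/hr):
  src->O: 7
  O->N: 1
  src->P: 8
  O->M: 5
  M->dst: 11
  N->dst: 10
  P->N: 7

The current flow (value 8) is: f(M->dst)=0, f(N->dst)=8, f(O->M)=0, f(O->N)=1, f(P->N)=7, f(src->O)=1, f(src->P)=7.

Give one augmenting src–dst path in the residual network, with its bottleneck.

src->O->M->dst, bottleneck 5

Residual along src->O->M->dst: src->O: 6, O->M: 5, M->dst: 11.
Bottleneck = min = 5.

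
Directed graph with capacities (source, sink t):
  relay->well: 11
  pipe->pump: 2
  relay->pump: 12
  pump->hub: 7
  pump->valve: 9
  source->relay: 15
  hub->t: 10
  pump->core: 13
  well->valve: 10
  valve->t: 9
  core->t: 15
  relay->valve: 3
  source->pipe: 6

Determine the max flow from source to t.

Augment source->relay->valve->t: bottleneck 3. Total 3.
Augment source->pipe->pump->core->t: bottleneck 2. Total 5.
Augment source->relay->well->valve->t: bottleneck 6. Total 11.
Augment source->relay->pump->core->t: bottleneck 6. Total 17.
No augmenting path remains in the residual graph.

17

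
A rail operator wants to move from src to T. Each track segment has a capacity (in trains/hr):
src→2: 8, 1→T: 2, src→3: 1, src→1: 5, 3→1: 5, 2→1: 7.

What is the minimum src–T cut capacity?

Max flow = 2 (via 1 augmenting path).
In the residual at optimum, the set reachable from src is {1, 2, 3, src}.
Cut edges: 1→T (cap 2). Sum = 2.

2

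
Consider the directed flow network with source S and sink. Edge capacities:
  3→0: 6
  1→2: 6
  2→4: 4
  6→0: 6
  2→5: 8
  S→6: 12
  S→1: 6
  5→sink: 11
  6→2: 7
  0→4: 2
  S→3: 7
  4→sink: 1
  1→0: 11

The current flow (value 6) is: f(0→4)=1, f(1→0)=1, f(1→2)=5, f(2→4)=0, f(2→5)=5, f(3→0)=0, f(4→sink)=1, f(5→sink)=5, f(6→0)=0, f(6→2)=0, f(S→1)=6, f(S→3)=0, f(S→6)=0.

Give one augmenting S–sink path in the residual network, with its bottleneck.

Residual along S→6→2→5→sink: S→6: 12, 6→2: 7, 2→5: 3, 5→sink: 6.
Bottleneck = min = 3.

S→6→2→5→sink, bottleneck 3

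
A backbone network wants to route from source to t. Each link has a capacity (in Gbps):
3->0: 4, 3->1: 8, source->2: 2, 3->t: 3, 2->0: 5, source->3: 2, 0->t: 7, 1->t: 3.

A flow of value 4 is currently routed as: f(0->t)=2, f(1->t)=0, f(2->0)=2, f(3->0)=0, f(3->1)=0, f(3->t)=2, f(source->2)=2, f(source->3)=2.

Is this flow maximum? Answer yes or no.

Yes

Residual reachable from source: {source}; t is not reachable.
Saturated cut: source->3, source->2 with total capacity 4 = current flow value. Flow is maximum.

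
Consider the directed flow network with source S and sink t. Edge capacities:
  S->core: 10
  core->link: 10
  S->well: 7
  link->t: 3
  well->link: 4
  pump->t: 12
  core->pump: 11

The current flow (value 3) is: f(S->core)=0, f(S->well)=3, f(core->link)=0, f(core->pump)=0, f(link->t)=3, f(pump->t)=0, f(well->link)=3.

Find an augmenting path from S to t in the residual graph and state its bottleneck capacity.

S->core->pump->t, bottleneck 10

Residual along S->core->pump->t: S->core: 10, core->pump: 11, pump->t: 12.
Bottleneck = min = 10.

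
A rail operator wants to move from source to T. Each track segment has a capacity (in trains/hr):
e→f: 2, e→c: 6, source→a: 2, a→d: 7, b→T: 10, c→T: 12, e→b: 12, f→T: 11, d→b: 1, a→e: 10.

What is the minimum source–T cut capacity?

Max flow = 2 (via 1 augmenting path).
In the residual at optimum, the set reachable from source is {source}.
Cut edges: source→a (cap 2). Sum = 2.

2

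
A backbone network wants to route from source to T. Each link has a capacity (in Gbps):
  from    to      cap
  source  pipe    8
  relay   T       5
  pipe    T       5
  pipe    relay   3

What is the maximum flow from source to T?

8

Augment source->pipe->T: bottleneck 5. Total 5.
Augment source->pipe->relay->T: bottleneck 3. Total 8.
No augmenting path remains in the residual graph.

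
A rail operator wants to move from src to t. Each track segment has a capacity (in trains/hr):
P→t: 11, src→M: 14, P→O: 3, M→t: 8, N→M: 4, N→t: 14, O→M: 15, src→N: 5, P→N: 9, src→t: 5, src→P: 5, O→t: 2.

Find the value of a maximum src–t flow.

23

Augment src→t: bottleneck 5. Total 5.
Augment src→P→t: bottleneck 5. Total 10.
Augment src→N→t: bottleneck 5. Total 15.
Augment src→M→t: bottleneck 8. Total 23.
No augmenting path remains in the residual graph.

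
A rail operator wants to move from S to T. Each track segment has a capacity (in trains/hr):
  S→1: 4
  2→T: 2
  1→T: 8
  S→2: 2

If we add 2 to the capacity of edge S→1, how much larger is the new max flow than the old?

2

Original max flow = 6.
After raising cap(S→1), augmenting paths through that edge carry 2 more units.
New max flow = 8. Increase = 2.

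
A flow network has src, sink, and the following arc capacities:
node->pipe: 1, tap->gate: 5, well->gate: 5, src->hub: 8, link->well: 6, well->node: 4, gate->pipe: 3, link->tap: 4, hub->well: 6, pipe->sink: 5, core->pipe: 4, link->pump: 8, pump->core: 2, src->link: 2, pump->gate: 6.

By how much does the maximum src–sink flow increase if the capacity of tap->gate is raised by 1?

Original max flow = 5.
Edge tap->gate does not cross the min cut (source side {core, gate, hub, link, node, pipe, pump, src, tap, well}), so extra capacity there cannot help.
New max flow = 5. Increase = 0.

0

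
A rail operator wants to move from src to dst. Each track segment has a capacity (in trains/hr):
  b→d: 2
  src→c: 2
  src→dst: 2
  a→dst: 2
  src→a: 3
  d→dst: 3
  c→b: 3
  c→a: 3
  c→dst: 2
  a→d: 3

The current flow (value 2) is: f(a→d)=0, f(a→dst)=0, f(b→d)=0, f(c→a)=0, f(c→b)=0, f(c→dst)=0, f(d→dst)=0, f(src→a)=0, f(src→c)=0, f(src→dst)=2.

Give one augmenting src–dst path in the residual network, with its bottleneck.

src→c→dst, bottleneck 2

Residual along src→c→dst: src→c: 2, c→dst: 2.
Bottleneck = min = 2.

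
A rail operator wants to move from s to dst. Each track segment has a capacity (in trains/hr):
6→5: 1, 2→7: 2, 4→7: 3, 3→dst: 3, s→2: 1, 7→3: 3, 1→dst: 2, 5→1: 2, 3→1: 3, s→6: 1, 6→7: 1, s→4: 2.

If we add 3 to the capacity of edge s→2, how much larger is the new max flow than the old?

0

Original max flow = 4.
Even with extra capacity on s→2, another cut of capacity 4 remains binding.
New max flow = 4. Increase = 0.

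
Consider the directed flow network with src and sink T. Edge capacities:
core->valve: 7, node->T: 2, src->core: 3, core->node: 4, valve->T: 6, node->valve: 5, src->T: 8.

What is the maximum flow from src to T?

11

Augment src->T: bottleneck 8. Total 8.
Augment src->core->node->T: bottleneck 2. Total 10.
Augment src->core->valve->T: bottleneck 1. Total 11.
No augmenting path remains in the residual graph.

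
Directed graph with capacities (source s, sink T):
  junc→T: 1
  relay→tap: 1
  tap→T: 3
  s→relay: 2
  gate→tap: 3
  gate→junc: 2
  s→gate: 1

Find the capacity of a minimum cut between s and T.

2

Max flow = 2 (via 2 augmenting paths).
In the residual at optimum, the set reachable from s is {relay, s}.
Cut edges: s→gate (cap 1), relay→tap (cap 1). Sum = 2.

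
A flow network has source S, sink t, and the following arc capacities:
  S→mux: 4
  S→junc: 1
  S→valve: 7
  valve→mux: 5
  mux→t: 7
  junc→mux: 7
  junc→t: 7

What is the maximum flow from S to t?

8

Augment S→junc→t: bottleneck 1. Total 1.
Augment S→mux→t: bottleneck 4. Total 5.
Augment S→valve→mux→t: bottleneck 3. Total 8.
No augmenting path remains in the residual graph.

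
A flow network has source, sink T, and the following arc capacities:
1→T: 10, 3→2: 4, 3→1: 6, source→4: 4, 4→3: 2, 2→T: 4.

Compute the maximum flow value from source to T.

Augment source→4→3→2→T: bottleneck 2. Total 2.
No augmenting path remains in the residual graph.

2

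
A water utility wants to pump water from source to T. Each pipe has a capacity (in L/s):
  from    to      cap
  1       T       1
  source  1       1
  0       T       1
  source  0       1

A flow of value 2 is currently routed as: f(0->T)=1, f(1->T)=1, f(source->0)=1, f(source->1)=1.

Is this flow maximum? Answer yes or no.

Yes

Residual reachable from source: {source}; T is not reachable.
Saturated cut: source->1, source->0 with total capacity 2 = current flow value. Flow is maximum.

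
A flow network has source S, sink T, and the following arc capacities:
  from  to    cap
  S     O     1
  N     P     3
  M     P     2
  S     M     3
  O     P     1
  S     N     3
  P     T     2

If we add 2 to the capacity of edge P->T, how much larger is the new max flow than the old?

Original max flow = 2.
After raising cap(P->T), augmenting paths through that edge carry 2 more units.
New max flow = 4. Increase = 2.

2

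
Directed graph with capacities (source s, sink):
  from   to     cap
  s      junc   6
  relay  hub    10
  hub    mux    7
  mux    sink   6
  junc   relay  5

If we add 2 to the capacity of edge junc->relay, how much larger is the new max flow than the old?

Original max flow = 5.
After raising cap(junc->relay), augmenting paths through that edge carry 1 more unit.
New max flow = 6. Increase = 1.

1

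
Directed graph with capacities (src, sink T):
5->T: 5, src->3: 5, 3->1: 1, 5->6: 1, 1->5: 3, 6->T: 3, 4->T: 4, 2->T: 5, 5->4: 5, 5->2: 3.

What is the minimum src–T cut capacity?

1

Max flow = 1 (via 1 augmenting path).
In the residual at optimum, the set reachable from src is {3, src}.
Cut edges: 3->1 (cap 1). Sum = 1.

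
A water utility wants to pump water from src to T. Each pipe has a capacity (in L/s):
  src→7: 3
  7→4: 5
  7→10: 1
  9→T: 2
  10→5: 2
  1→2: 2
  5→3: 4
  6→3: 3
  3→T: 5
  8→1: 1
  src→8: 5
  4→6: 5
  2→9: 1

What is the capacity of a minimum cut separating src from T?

4

Max flow = 4 (via 2 augmenting paths).
In the residual at optimum, the set reachable from src is {8, src}.
Cut edges: 8→1 (cap 1), src→7 (cap 3). Sum = 4.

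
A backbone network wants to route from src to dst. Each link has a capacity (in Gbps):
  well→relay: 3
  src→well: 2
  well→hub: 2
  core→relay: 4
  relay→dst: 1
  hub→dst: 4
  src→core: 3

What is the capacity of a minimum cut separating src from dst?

3

Max flow = 3 (via 2 augmenting paths).
In the residual at optimum, the set reachable from src is {core, relay, src}.
Cut edges: src→well (cap 2), relay→dst (cap 1). Sum = 3.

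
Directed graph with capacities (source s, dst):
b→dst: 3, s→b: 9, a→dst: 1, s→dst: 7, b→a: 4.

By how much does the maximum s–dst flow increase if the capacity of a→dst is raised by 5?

3

Original max flow = 11.
After raising cap(a→dst), augmenting paths through that edge carry 3 more units.
New max flow = 14. Increase = 3.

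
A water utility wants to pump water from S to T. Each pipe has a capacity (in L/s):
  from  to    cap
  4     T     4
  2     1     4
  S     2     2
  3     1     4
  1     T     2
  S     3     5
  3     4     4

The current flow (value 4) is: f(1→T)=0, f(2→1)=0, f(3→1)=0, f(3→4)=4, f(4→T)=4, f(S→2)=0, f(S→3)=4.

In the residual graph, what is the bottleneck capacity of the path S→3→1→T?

1

Residual capacities along the path: S→3: 1, 3→1: 4, 1→T: 2.
Minimum is 1.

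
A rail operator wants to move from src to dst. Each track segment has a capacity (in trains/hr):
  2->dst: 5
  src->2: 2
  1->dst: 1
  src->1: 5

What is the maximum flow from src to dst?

3

Augment src->1->dst: bottleneck 1. Total 1.
Augment src->2->dst: bottleneck 2. Total 3.
No augmenting path remains in the residual graph.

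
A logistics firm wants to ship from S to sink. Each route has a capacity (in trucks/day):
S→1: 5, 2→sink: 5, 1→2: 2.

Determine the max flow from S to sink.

Augment S→1→2→sink: bottleneck 2. Total 2.
No augmenting path remains in the residual graph.

2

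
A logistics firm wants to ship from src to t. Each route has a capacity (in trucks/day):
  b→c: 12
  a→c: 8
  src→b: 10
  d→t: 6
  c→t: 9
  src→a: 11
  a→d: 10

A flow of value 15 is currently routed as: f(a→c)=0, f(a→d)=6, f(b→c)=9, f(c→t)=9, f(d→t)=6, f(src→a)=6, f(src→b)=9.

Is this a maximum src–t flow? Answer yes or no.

Yes

Residual reachable from src: {a, b, c, d, src}; t is not reachable.
Saturated cut: c→t, d→t with total capacity 15 = current flow value. Flow is maximum.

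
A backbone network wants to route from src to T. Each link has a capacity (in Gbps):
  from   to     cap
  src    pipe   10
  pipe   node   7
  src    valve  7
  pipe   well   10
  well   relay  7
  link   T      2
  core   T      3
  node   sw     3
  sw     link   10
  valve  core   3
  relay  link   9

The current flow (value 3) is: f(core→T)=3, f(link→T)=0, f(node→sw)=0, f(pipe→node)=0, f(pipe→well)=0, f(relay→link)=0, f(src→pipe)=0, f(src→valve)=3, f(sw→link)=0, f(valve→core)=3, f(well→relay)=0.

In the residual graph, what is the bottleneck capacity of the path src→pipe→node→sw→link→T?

Residual capacities along the path: src→pipe: 10, pipe→node: 7, node→sw: 3, sw→link: 10, link→T: 2.
Minimum is 2.

2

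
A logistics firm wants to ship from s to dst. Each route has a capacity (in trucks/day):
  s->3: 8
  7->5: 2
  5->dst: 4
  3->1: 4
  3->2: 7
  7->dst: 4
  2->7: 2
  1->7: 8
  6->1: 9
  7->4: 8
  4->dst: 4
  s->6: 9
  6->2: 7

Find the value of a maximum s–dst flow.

Augment s->6->2->7->dst: bottleneck 2. Total 2.
Augment s->6->1->7->dst: bottleneck 2. Total 4.
Augment s->6->1->7->4->dst: bottleneck 4. Total 8.
Augment s->6->1->7->5->dst: bottleneck 1. Total 9.
Augment s->3->1->7->5->dst: bottleneck 1. Total 10.
No augmenting path remains in the residual graph.

10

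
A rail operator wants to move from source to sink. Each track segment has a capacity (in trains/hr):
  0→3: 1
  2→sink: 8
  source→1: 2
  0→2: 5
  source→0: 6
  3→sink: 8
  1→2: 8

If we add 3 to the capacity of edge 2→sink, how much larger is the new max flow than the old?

Original max flow = 8.
Edge 2→sink does not cross the min cut (source side {source}), so extra capacity there cannot help.
New max flow = 8. Increase = 0.

0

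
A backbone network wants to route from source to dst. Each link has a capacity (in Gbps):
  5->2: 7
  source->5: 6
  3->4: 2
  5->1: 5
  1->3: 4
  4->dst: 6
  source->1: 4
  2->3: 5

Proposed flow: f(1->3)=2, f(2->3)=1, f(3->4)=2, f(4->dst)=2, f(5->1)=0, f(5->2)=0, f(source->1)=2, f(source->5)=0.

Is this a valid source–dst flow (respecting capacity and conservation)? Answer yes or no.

No

Conservation fails at 2: inflow 0 ≠ outflow 1.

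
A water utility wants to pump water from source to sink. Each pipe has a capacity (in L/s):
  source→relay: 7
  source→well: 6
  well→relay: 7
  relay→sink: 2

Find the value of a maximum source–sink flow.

2

Augment source→relay→sink: bottleneck 2. Total 2.
No augmenting path remains in the residual graph.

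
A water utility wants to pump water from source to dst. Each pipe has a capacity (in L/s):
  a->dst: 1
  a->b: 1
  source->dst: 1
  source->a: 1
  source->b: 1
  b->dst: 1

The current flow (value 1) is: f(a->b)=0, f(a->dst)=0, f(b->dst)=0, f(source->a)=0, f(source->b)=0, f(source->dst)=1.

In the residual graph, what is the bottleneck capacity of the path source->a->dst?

1

Residual capacities along the path: source->a: 1, a->dst: 1.
Minimum is 1.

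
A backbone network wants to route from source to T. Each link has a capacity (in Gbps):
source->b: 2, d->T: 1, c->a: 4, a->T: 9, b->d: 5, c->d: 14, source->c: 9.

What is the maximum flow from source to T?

5

Augment source->c->a->T: bottleneck 4. Total 4.
Augment source->c->d->T: bottleneck 1. Total 5.
No augmenting path remains in the residual graph.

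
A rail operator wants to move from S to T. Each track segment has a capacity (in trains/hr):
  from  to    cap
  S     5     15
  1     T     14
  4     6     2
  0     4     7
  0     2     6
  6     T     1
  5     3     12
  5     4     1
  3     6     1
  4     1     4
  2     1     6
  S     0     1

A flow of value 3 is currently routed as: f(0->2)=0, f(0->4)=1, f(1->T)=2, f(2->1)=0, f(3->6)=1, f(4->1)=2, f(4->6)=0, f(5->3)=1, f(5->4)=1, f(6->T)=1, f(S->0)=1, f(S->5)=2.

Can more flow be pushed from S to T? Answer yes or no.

No

Residual reachable from S: {3, 5, S}; T is not reachable.
Saturated cut: S->0, 5->4, 3->6 with total capacity 3 = current flow value. Flow is maximum.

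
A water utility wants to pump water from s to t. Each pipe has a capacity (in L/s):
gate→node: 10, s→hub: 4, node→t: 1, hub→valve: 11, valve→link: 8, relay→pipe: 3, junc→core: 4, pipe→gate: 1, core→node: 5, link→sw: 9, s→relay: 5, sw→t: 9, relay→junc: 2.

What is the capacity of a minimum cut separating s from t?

5

Max flow = 5 (via 2 augmenting paths).
In the residual at optimum, the set reachable from s is {core, gate, junc, node, pipe, relay, s}.
Cut edges: s→hub (cap 4), node→t (cap 1). Sum = 5.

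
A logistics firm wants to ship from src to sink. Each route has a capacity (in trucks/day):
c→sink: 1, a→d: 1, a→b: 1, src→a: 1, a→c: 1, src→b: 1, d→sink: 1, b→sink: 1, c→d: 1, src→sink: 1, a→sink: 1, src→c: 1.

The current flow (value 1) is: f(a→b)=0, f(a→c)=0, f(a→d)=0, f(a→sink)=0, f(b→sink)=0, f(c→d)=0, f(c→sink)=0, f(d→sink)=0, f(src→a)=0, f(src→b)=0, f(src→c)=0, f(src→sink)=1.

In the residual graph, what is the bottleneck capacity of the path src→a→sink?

1

Residual capacities along the path: src→a: 1, a→sink: 1.
Minimum is 1.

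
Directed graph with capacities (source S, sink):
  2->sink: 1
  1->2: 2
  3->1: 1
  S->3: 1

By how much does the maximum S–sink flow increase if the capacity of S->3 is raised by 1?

Original max flow = 1.
Even with extra capacity on S->3, another cut of capacity 1 remains binding.
New max flow = 1. Increase = 0.

0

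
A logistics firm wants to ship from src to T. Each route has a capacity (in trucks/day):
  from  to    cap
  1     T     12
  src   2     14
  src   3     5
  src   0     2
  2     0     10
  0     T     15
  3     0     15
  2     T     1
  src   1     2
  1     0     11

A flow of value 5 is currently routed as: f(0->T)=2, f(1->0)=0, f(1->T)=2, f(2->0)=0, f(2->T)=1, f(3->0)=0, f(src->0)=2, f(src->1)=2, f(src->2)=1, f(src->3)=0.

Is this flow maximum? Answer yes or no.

No

Residual path src->3->0->T has bottleneck 5 > 0.
Pushing 5 along it raises the flow to 10, so the given flow is not maximum.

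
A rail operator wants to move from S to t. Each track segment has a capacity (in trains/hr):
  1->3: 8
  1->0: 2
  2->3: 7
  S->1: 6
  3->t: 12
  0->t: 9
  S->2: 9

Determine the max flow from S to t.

Augment S->2->3->t: bottleneck 7. Total 7.
Augment S->1->3->t: bottleneck 5. Total 12.
Augment S->1->0->t: bottleneck 1. Total 13.
No augmenting path remains in the residual graph.

13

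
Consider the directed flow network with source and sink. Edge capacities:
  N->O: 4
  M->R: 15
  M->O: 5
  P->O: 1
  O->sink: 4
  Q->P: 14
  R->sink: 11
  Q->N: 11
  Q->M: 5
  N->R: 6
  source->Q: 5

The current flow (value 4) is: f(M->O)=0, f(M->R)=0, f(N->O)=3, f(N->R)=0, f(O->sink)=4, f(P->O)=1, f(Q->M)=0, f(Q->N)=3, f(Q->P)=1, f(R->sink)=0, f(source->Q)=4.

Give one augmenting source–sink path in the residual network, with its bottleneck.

Residual along source->Q->N->R->sink: source->Q: 1, Q->N: 8, N->R: 6, R->sink: 11.
Bottleneck = min = 1.

source->Q->N->R->sink, bottleneck 1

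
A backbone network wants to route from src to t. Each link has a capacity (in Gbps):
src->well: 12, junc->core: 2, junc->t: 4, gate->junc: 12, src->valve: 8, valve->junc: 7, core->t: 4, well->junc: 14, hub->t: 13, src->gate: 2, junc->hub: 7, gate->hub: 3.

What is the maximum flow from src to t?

Augment src->valve->junc->t: bottleneck 4. Total 4.
Augment src->gate->hub->t: bottleneck 2. Total 6.
Augment src->valve->junc->core->t: bottleneck 2. Total 8.
Augment src->valve->junc->hub->t: bottleneck 1. Total 9.
Augment src->well->junc->hub->t: bottleneck 6. Total 15.
No augmenting path remains in the residual graph.

15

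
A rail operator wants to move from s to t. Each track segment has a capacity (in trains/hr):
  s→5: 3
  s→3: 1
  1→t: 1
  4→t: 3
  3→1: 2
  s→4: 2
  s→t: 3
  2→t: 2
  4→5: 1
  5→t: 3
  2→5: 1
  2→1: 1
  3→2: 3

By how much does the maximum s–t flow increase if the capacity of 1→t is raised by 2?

0

Original max flow = 9.
Edge 1→t does not cross the min cut (source side {s}), so extra capacity there cannot help.
New max flow = 9. Increase = 0.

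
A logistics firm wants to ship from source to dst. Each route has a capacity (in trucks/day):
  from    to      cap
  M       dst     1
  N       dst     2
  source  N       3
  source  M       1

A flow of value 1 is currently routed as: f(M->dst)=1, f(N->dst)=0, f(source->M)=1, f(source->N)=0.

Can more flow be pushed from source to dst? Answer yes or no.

Yes

Residual path source->N->dst has bottleneck 2 > 0.
Pushing 2 along it raises the flow to 3, so the given flow is not maximum.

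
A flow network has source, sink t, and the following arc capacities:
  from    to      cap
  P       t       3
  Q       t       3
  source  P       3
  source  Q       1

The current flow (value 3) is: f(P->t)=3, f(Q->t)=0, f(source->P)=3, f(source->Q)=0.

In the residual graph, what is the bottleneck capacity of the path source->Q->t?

Residual capacities along the path: source->Q: 1, Q->t: 3.
Minimum is 1.

1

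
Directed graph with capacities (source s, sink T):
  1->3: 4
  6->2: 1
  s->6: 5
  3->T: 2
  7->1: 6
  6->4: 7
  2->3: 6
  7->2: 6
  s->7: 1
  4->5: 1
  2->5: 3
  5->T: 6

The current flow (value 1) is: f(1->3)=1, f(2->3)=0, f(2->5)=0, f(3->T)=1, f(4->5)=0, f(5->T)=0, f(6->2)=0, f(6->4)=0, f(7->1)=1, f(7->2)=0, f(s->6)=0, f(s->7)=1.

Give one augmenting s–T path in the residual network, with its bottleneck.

s->6->2->3->T, bottleneck 1

Residual along s->6->2->3->T: s->6: 5, 6->2: 1, 2->3: 6, 3->T: 1.
Bottleneck = min = 1.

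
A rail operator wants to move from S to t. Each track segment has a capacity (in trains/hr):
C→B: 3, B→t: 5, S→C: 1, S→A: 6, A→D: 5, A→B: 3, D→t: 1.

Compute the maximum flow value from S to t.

5

Augment S→C→B→t: bottleneck 1. Total 1.
Augment S→A→B→t: bottleneck 3. Total 4.
Augment S→A→D→t: bottleneck 1. Total 5.
No augmenting path remains in the residual graph.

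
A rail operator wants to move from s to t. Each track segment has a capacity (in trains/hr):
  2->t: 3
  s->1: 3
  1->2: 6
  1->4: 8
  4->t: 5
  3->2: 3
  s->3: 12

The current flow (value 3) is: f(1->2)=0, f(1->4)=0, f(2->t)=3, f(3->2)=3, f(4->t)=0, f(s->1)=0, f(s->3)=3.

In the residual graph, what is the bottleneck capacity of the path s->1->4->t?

Residual capacities along the path: s->1: 3, 1->4: 8, 4->t: 5.
Minimum is 3.

3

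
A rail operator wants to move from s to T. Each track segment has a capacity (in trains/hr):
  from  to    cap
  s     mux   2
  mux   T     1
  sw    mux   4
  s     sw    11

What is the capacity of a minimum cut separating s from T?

Max flow = 1 (via 1 augmenting path).
In the residual at optimum, the set reachable from s is {mux, s, sw}.
Cut edges: mux->T (cap 1). Sum = 1.

1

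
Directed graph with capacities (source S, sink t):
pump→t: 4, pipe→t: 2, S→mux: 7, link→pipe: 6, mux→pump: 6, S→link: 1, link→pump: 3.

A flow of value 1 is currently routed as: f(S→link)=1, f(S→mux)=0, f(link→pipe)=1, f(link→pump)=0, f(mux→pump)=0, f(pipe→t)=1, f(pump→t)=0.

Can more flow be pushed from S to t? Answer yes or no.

Residual path S→mux→pump→t has bottleneck 4 > 0.
Pushing 4 along it raises the flow to 5, so the given flow is not maximum.

Yes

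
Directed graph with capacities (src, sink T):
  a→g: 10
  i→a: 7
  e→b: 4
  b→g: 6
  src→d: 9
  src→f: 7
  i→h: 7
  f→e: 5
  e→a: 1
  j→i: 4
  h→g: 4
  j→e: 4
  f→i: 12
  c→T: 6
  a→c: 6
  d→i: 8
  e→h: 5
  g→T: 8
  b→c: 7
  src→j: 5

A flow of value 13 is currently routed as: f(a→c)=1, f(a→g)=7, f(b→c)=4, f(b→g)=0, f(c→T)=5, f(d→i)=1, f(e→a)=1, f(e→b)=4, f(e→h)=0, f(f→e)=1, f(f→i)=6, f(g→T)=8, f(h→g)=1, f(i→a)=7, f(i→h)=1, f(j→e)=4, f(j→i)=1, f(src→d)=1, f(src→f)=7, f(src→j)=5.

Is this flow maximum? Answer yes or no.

Residual path src→d→i→h→g→a→c→T has bottleneck 1 > 0.
Pushing 1 along it raises the flow to 14, so the given flow is not maximum.

No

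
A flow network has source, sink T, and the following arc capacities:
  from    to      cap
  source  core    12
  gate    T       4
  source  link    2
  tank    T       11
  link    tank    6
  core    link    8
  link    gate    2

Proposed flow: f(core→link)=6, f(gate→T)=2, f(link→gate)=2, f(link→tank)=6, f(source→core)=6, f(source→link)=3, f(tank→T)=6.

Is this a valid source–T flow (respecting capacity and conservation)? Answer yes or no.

Capacity violated on source→link: flow 3 > capacity 2.

No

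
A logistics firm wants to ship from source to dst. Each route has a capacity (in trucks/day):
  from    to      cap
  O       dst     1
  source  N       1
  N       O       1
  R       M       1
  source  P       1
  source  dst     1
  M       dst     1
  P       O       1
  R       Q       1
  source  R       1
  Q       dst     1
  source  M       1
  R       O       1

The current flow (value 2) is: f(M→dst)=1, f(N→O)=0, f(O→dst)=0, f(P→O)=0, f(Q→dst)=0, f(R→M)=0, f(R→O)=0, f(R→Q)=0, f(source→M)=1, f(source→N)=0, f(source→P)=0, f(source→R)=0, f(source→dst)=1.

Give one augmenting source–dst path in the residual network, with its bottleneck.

Residual along source→P→O→dst: source→P: 1, P→O: 1, O→dst: 1.
Bottleneck = min = 1.

source→P→O→dst, bottleneck 1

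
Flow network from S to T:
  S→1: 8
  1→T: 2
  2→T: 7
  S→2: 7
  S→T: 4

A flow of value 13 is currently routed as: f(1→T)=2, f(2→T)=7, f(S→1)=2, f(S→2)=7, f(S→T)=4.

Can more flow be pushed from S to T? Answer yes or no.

No

Residual reachable from S: {1, S}; T is not reachable.
Saturated cut: S→2, S→T, 1→T with total capacity 13 = current flow value. Flow is maximum.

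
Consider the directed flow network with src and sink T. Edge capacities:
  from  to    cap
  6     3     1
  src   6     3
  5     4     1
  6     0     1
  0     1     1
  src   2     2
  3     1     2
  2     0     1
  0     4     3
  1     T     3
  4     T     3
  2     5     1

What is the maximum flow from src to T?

Augment src→2→5→4→T: bottleneck 1. Total 1.
Augment src→2→0→4→T: bottleneck 1. Total 2.
Augment src→6→0→4→T: bottleneck 1. Total 3.
Augment src→6→3→1→T: bottleneck 1. Total 4.
No augmenting path remains in the residual graph.

4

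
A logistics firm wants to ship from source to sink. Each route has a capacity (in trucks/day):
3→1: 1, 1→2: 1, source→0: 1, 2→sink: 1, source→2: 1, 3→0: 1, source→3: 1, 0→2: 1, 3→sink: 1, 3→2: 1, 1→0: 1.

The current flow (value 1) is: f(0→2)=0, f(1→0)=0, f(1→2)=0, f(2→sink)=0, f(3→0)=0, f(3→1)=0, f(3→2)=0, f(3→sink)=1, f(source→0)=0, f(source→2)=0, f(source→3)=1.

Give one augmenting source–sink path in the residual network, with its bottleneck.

source→2→sink, bottleneck 1

Residual along source→2→sink: source→2: 1, 2→sink: 1.
Bottleneck = min = 1.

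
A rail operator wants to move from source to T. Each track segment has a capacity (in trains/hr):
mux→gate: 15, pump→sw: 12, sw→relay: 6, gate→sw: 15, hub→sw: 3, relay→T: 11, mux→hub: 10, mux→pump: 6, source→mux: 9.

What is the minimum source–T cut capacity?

6

Max flow = 6 (via 1 augmenting path).
In the residual at optimum, the set reachable from source is {gate, hub, mux, pump, source, sw}.
Cut edges: sw→relay (cap 6). Sum = 6.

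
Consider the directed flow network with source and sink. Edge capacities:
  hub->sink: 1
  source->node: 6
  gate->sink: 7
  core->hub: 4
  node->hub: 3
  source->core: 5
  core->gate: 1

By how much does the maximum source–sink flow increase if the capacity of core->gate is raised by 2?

2

Original max flow = 2.
After raising cap(core->gate), augmenting paths through that edge carry 2 more units.
New max flow = 4. Increase = 2.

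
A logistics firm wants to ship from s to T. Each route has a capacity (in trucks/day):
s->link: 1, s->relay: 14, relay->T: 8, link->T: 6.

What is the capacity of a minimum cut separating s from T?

9

Max flow = 9 (via 2 augmenting paths).
In the residual at optimum, the set reachable from s is {relay, s}.
Cut edges: s->link (cap 1), relay->T (cap 8). Sum = 9.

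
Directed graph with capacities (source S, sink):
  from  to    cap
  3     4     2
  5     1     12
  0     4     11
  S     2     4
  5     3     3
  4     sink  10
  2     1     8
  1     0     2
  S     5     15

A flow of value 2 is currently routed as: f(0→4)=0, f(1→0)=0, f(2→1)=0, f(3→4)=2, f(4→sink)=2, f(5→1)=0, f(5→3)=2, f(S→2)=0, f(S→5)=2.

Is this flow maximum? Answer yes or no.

No

Residual path S→2→1→0→4→sink has bottleneck 2 > 0.
Pushing 2 along it raises the flow to 4, so the given flow is not maximum.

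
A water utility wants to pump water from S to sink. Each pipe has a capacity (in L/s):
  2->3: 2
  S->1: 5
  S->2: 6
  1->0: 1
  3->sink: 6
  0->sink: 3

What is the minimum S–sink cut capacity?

3

Max flow = 3 (via 2 augmenting paths).
In the residual at optimum, the set reachable from S is {1, 2, S}.
Cut edges: 1->0 (cap 1), 2->3 (cap 2). Sum = 3.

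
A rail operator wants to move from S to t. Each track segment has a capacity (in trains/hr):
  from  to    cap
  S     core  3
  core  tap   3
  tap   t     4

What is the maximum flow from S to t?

Augment S→core→tap→t: bottleneck 3. Total 3.
No augmenting path remains in the residual graph.

3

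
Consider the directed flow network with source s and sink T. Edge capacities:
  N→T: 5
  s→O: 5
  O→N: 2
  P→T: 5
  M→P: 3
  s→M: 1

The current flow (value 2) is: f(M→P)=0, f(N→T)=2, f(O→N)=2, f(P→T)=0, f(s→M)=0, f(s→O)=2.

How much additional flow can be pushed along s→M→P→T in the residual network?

1

Residual capacities along the path: s→M: 1, M→P: 3, P→T: 5.
Minimum is 1.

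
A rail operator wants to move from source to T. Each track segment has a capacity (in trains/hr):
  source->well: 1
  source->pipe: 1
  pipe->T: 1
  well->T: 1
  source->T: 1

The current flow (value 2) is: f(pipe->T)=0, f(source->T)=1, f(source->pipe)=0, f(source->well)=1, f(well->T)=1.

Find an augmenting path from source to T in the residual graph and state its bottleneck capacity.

Residual along source->pipe->T: source->pipe: 1, pipe->T: 1.
Bottleneck = min = 1.

source->pipe->T, bottleneck 1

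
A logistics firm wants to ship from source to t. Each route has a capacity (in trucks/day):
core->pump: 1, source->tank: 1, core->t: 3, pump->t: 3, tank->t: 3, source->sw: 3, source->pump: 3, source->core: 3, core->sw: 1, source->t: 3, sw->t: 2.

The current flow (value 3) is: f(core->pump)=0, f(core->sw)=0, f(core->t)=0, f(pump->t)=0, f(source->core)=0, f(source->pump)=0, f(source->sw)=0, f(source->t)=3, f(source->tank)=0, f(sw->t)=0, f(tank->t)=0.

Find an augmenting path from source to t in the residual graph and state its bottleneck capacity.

source->core->t, bottleneck 3

Residual along source->core->t: source->core: 3, core->t: 3.
Bottleneck = min = 3.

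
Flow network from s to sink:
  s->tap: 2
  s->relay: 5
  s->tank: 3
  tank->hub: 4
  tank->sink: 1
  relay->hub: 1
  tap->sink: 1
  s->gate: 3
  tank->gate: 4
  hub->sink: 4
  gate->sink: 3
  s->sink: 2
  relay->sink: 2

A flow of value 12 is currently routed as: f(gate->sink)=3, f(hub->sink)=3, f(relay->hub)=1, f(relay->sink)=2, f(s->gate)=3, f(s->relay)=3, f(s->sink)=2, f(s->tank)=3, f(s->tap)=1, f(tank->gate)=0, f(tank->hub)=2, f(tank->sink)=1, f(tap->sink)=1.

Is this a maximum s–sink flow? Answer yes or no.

Yes

Residual reachable from s: {relay, s, tap}; sink is not reachable.
Saturated cut: s->tank, s->gate, s->sink, tap->sink, relay->hub, relay->sink with total capacity 12 = current flow value. Flow is maximum.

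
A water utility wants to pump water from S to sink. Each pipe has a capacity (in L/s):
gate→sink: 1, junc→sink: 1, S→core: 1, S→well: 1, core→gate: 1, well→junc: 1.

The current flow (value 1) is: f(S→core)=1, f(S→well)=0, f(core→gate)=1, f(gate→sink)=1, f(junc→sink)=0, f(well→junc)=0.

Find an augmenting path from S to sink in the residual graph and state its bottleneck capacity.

Residual along S→well→junc→sink: S→well: 1, well→junc: 1, junc→sink: 1.
Bottleneck = min = 1.

S→well→junc→sink, bottleneck 1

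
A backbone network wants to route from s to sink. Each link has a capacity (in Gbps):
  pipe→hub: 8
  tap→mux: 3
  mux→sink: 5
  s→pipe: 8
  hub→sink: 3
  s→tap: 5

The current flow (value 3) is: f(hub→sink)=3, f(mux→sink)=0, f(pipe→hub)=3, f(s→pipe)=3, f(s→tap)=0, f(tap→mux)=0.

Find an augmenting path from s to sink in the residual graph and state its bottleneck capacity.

s→tap→mux→sink, bottleneck 3

Residual along s→tap→mux→sink: s→tap: 5, tap→mux: 3, mux→sink: 5.
Bottleneck = min = 3.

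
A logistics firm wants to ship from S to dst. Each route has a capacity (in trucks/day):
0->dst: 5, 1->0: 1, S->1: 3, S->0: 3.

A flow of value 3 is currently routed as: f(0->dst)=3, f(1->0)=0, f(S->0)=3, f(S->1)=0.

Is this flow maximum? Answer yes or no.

Residual path S->1->0->dst has bottleneck 1 > 0.
Pushing 1 along it raises the flow to 4, so the given flow is not maximum.

No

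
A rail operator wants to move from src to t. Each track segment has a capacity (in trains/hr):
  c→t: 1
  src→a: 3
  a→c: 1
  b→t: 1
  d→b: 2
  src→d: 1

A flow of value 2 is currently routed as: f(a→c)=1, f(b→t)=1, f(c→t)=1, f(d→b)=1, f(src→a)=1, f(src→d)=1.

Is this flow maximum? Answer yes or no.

Residual reachable from src: {a, src}; t is not reachable.
Saturated cut: a→c, src→d with total capacity 2 = current flow value. Flow is maximum.

Yes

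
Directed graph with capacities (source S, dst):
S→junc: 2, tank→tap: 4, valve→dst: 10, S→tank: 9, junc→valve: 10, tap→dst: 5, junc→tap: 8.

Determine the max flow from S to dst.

6

Augment S→tank→tap→dst: bottleneck 4. Total 4.
Augment S→junc→tap→dst: bottleneck 1. Total 5.
Augment S→junc→valve→dst: bottleneck 1. Total 6.
No augmenting path remains in the residual graph.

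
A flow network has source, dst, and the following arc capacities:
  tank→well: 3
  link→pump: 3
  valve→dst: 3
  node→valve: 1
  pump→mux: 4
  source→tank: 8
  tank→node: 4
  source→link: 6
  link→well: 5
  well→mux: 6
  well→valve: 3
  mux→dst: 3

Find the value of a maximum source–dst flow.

6

Augment source→link→pump→mux→dst: bottleneck 3. Total 3.
Augment source→link→well→valve→dst: bottleneck 3. Total 6.
No augmenting path remains in the residual graph.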